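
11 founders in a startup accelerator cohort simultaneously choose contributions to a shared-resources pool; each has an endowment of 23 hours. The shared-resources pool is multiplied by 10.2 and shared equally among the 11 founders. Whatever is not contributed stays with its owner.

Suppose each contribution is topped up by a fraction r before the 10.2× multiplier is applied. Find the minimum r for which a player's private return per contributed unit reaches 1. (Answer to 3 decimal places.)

With matching at rate r, one contributed unit becomes (1 + r) in the shared-resources pool and returns 10.2 × (1 + r) / 11 to the contributor.
Setting this equal to 1: 1 + r = 11/10.2 = 1.0784.
So the minimum matching rate is r = 1.0784 − 1 = 0.078.

0.078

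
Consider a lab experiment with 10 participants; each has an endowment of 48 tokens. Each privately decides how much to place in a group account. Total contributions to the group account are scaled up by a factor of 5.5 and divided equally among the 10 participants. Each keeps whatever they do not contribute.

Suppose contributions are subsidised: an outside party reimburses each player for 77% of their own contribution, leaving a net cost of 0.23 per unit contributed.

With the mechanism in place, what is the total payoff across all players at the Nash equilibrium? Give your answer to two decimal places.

Under the mechanism each unit contributed yields (5.5/10) / 0.23 = 2.3913 back to its contributor per unit of net cost, which exceeds 1, making full contribution the dominant choice for everyone.
So the Nash equilibrium is full contribution by all 10; the group earns 10 × (48 × 0.77 + 5.5 × 48) = 3009.60.

3009.60 tokens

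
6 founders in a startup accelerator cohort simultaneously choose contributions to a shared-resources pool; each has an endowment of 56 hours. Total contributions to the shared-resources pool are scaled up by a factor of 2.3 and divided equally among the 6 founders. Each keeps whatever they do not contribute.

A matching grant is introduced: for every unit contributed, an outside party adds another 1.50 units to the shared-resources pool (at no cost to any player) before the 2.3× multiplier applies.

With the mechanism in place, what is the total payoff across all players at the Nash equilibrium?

336.00 hours

Even with the mechanism, each unit contributed returns only 2.3 × 2.50 / 6 = 0.9583 per unit of net cost, so contributing nothing is still dominant.
Everyone keeps their endowment and the group total is 6 × 56 = 336.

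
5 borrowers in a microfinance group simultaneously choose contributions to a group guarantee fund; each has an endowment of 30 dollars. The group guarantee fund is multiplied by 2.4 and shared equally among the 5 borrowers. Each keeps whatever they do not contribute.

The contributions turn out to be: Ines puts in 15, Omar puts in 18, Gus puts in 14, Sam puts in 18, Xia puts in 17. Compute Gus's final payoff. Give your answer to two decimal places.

55.36 dollars

Total contributed: 15 + 18 + 14 + 18 + 17 = 82.
Each receives 2.4 × 82 / 5 = 39.36 from the group guarantee fund.
Gus keeps 30 − 14 = 16, so Gus's payoff is 16 + 39.36 = 55.36.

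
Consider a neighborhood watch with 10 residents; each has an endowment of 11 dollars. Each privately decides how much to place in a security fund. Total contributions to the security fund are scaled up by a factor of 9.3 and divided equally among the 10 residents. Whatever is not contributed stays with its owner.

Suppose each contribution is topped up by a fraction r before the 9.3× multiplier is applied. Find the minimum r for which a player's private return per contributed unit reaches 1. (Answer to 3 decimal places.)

With matching at rate r, one contributed unit becomes (1 + r) in the security fund and returns 9.3 × (1 + r) / 10 to the contributor.
Setting this equal to 1: 1 + r = 10/9.3 = 1.0753.
So the minimum matching rate is r = 1.0753 − 1 = 0.075.

0.075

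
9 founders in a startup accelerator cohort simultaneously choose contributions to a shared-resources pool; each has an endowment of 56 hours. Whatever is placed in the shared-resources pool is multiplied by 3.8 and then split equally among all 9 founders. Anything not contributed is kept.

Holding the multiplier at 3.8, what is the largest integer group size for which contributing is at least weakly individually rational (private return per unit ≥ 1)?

Private return per unit is 3.8/(group size), which is ≥ 1 whenever the group size is ≤ 3.8.
The largest such integer is 3.

3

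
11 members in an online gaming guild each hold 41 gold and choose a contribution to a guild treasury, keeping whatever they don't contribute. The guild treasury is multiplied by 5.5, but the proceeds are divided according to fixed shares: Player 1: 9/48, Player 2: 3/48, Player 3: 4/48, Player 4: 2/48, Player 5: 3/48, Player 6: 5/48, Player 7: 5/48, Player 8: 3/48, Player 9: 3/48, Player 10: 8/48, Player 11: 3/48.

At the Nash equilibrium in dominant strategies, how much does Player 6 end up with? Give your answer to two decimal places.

Player j's private return per contributed unit is 5.5 × (j's share). Contributing is weakly dominant for j when that share is at least 1/5.5 = 0.1818, and contributing 0 is dominant otherwise.
Only Player 1 (9/48) clears that bar, contributing 41; the remaining 10 contribute 0. Total contributed: 41.
Player 6 keeps 41 and receives 5.5 × 41 × 5/48 = 23.49 from the guild treasury, for a payoff of 64.49.

64.49 gold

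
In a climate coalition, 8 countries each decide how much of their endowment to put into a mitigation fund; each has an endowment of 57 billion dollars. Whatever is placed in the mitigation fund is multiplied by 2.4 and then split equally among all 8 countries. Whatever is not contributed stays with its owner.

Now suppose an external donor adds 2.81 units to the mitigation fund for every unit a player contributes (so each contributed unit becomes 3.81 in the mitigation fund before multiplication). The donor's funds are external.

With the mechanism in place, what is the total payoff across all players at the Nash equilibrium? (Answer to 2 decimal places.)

With the mechanism, a contributed unit returns 2.4 × 3.81 / 8 = 1.1430 per unit of net cost to the contributor — now above 1 — so contributing fully is weakly dominant for every player.
At the Nash equilibrium everyone contributes 57. Group total payoff = 2.4 × 3.81 × 456 = 4169.66.

4169.66 billion dollars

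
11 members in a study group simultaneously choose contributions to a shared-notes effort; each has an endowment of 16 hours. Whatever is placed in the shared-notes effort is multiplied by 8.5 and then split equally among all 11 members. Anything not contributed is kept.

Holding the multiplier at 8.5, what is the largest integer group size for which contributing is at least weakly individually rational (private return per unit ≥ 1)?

8

Private return per unit is 8.5/(group size), which is ≥ 1 whenever the group size is ≤ 8.5.
The largest such integer is 8.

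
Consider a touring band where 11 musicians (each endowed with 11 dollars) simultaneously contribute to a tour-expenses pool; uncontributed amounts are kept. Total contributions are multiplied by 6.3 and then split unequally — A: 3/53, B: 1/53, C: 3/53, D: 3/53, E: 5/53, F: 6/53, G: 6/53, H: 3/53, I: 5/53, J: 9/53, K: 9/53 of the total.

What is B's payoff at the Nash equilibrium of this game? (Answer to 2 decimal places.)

13.62 dollars

Each unit j contributes comes back to j as 6.3 × (j's share), so j prefers to contribute only if that share exceeds 1/6.3 = 0.1587; otherwise keeping the unit dominates.
J and K are above the threshold, contributing 11 each; the remaining 9 contribute 0. Total contributed: 22.
B keeps 11 and receives 6.3 × 22 × 1/53 = 2.62 from the tour-expenses pool, for a payoff of 13.62.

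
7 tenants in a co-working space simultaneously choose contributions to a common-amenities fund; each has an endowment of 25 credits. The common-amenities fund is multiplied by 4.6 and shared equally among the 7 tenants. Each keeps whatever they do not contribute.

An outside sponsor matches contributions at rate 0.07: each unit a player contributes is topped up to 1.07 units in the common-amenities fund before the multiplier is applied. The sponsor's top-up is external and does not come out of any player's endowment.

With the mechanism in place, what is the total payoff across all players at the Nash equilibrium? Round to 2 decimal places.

175.00 credits

The effective private return is 4.6 × 1.07 / 7 = 0.7031, which is still under 1, so the mechanism doesn't change anyone's dominant strategy: zero contribution.
At the Nash equilibrium no one contributes; group total payoff = 7 × 25 = 175.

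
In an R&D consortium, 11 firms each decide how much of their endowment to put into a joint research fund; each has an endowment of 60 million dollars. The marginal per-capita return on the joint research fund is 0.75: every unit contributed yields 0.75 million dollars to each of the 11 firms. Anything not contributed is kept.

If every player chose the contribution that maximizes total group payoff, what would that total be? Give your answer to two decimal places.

5445.00 million dollars

Each contributed unit returns 8.250 to the group as a whole (0.75 to each of 11 players), which exceeds 1, so the social optimum is full contribution: group total = 8.250 × 660 = 5445.00.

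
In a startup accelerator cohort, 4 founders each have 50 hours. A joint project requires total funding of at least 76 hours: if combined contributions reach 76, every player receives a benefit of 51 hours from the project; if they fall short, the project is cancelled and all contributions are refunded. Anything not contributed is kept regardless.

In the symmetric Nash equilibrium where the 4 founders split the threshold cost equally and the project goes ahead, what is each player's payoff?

82 hours

Equal share of the threshold: 76/4 = 19.
At this profile no one gains by cutting their contribution: any cut drops the total below 76, the project is cancelled, contributions are refunded, and the deviator ends with 50, which is less than 50 − 19 + 51 = 82. Contributing more than 19 just wastes the excess. So contributing exactly 19 is a best response.
Each player's payoff: 50 − 19 + 51 = 82.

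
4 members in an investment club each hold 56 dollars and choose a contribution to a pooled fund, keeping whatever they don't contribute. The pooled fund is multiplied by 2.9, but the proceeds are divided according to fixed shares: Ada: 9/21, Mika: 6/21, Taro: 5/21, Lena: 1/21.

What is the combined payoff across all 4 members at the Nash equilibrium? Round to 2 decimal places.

A player with share s gets back 2.9·s per unit contributed, so full contribution is dominant for anyone with s > 1/2.9 = 0.3448 and zero contribution is dominant for anyone below.
Only Ada (9/21) clears that bar, contributing 56; the remaining 3 contribute 0. Total contributed: 56.
The pooled fund pays out 2.9 × 56 = 162.40 in total (split across the unequal shares, but the aggregate is all that matters for the group sum).
The 3 free-riders keep 56 each, adding 168. Group total = 168 + 162.40 = 330.40.

330.40 dollars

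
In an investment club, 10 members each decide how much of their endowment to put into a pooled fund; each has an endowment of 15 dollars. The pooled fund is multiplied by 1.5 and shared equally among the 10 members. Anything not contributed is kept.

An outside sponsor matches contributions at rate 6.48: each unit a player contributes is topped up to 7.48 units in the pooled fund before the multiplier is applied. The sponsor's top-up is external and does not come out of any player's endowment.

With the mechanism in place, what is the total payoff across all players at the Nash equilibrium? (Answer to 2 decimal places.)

1683.00 dollars

The effective private return per unit is now 1.5 × 7.48 / 10 = 1.1220 > 1, so every player's dominant strategy flips to full contribution.
At the Nash equilibrium everyone contributes 15. Group total payoff = 1.5 × 7.48 × 150 = 1683.00.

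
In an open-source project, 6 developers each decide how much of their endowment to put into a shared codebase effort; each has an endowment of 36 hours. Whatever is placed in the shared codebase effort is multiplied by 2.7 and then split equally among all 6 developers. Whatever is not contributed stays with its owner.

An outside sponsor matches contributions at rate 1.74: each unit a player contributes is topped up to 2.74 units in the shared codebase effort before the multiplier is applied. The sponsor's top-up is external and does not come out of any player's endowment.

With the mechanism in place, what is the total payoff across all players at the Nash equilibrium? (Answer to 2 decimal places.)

The effective private return per unit is now 2.7 × 2.74 / 6 = 1.2330 > 1, so every player's dominant strategy flips to full contribution.
So the Nash equilibrium is full contribution by all 6; the group earns 2.7 × 2.74 × 216 = 1597.97.

1597.97 hours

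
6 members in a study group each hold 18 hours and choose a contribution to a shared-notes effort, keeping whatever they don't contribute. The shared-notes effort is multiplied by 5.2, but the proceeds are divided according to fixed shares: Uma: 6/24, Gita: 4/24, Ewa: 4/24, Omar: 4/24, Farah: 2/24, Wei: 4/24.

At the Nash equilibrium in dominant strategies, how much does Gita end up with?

33.60 hours

Player j's private return per contributed unit is 5.2 × (j's share). Contributing is weakly dominant for j when that share is at least 1/5.2 = 0.1923, and contributing 0 is dominant otherwise.
Uma alone (share 6/24) is above the threshold, contributing 18; the remaining 5 contribute 0. Total contributed: 18.
Gita keeps 18 and receives 5.2 × 18 × 4/24 = 15.60 from the shared-notes effort, for a payoff of 33.60.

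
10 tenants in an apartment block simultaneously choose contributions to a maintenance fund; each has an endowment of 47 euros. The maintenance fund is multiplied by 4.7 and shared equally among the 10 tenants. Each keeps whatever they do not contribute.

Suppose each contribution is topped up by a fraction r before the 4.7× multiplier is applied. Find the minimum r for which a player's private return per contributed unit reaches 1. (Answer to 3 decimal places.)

With matching at rate r, one contributed unit becomes (1 + r) in the maintenance fund and returns 4.7 × (1 + r) / 10 to the contributor.
Setting this equal to 1: 1 + r = 10/4.7 = 2.1277.
So the minimum matching rate is r = 2.1277 − 1 = 1.128.

1.128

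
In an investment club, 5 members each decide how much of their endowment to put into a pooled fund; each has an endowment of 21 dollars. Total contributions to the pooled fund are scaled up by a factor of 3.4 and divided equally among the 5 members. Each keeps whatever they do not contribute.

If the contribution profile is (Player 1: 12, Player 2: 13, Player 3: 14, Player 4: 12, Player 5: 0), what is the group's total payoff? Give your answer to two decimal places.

227.40 dollars

Total contributed: 12 + 13 + 14 + 12 + 0 = 51; total kept: 5 × 21 − 51 = 54.
The pooled fund pays out 3.4 × 51 = 173.40 in aggregate.
Group total = 54 + 173.40 = 227.40.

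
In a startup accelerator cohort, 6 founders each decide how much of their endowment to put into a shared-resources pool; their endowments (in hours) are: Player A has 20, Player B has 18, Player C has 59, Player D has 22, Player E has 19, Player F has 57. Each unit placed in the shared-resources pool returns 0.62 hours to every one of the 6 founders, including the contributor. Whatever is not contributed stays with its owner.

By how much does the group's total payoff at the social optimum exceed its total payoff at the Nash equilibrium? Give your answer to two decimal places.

The private return per contributed unit is 0.62 < 1 for everyone, so the Nash equilibrium is zero contribution and the group total is Σ E_j = 20 + 18 + 59 + 22 + 19 + 57 = 195.
Each contributed unit returns 3.720 to the group, so the social optimum is full contribution by everyone: group total = 3.720 × 195 = 725.40.
Efficiency loss = (3.720 − 1) × 195 = 530.40.

530.40 hours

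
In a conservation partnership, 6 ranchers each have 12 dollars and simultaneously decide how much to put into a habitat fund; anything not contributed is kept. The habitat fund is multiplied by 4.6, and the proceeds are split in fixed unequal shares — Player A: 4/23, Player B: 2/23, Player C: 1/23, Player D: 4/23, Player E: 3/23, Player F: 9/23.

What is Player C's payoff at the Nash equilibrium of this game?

Each unit j contributes comes back to j as 4.6 × (j's share), so j prefers to contribute only if that share exceeds 1/4.6 = 0.2174; otherwise keeping the unit dominates.
Only Player F (9/23) clears that bar, contributing 12; the remaining 5 contribute 0. Total contributed: 12.
Player C keeps 12 and receives 4.6 × 12 × 1/23 = 2.40 from the habitat fund, for a payoff of 14.40.

14.40 dollars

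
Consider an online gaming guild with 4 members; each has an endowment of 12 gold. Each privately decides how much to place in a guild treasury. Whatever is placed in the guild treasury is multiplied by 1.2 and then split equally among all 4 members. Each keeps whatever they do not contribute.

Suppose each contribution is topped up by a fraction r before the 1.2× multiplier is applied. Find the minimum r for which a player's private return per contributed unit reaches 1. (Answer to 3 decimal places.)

2.333

With matching at rate r, one contributed unit becomes (1 + r) in the guild treasury and returns 1.2 × (1 + r) / 4 to the contributor.
Setting this equal to 1: 1 + r = 4/1.2 = 3.3333.
So the minimum matching rate is r = 3.3333 − 1 = 2.333.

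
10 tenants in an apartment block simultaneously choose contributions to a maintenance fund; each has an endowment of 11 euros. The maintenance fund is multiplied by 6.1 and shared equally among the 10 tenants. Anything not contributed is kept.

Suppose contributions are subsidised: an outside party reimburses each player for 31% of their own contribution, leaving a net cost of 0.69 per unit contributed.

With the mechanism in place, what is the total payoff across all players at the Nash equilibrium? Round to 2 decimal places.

Even with the mechanism, each unit contributed returns only (6.1/10) / 0.69 = 0.8841 per unit of net cost, so contributing nothing is still dominant.
Everyone keeps their endowment and the group total is 10 × 11 = 110.

110.00 euros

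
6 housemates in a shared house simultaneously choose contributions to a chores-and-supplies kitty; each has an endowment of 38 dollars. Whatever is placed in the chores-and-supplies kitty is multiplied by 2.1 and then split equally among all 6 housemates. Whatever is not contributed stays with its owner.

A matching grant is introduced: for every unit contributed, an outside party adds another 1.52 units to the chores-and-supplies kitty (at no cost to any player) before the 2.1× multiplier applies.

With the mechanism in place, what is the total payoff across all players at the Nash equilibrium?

228.00 dollars

Even with the mechanism, each unit contributed returns only 2.1 × 2.52 / 6 = 0.8820 per unit of net cost, so contributing nothing is still dominant.
At the Nash equilibrium no one contributes; group total payoff = 6 × 38 = 228.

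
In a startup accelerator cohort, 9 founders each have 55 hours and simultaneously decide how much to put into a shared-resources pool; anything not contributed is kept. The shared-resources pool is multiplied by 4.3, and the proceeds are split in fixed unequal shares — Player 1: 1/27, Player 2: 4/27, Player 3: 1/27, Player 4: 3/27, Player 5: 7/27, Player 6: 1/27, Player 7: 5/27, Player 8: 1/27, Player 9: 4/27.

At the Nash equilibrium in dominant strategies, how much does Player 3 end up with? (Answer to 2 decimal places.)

For player j, contributing a unit is worthwhile iff 4.3 × (j's share) ≥ 1, i.e. iff j's share is at least 0.2326.
Player 5 alone (share 7/27) is above the threshold, contributing 55; the remaining 8 contribute 0. Total contributed: 55.
Player 3 keeps 55 and receives 4.3 × 55 × 1/27 = 8.76 from the shared-resources pool, for a payoff of 63.76.

63.76 hours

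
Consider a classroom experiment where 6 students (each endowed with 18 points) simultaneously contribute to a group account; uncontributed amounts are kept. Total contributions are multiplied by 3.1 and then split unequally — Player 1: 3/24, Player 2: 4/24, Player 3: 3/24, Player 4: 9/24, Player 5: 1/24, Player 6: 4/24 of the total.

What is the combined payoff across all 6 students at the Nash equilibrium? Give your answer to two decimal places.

145.80 points

Player j's private return per contributed unit is 3.1 × (j's share). Contributing is weakly dominant for j when that share is at least 1/3.1 = 0.3226, and contributing 0 is dominant otherwise.
Only Player 4 (9/24) clears that bar, contributing 18; the remaining 5 contribute 0. Total contributed: 18.
The group account pays out 3.1 × 18 = 55.80 in total (split across the unequal shares, but the aggregate is all that matters for the group sum).
The 5 free-riders keep 18 each, adding 90. Group total = 90 + 55.80 = 145.80.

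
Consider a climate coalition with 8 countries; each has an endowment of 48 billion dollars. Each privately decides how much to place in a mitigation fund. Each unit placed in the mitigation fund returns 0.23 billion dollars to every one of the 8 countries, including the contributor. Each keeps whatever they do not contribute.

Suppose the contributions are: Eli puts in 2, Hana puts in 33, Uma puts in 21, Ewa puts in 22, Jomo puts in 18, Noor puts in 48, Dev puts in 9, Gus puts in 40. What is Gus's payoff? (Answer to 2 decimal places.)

52.39 billion dollars

Total contributed: 2 + 33 + 21 + 22 + 18 + 48 + 9 + 40 = 193.
Each receives 0.23 × 193 = 44.39 from the mitigation fund.
Gus keeps 48 − 40 = 8, so Gus's payoff is 8 + 44.39 = 52.39.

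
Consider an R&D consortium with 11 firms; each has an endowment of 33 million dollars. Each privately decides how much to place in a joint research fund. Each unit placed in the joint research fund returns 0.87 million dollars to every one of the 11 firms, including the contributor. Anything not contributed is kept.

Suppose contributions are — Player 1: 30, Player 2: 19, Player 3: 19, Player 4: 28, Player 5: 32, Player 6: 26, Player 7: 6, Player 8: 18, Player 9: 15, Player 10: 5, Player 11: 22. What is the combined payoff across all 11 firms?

2248.40 million dollars

Total contributed: 30 + 19 + 19 + 28 + 32 + 26 + 6 + 18 + 15 + 5 + 22 = 220; total kept: 11 × 33 − 220 = 143.
The joint research fund pays out 0.87 × 11 × 220 = 2105.40 in aggregate.
Group total = 143 + 2105.40 = 2248.40.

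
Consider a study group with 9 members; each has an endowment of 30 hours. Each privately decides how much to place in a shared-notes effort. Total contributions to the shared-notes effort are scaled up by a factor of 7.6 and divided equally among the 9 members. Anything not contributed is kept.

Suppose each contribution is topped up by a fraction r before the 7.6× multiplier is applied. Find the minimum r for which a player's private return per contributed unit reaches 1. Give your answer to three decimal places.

With matching at rate r, one contributed unit becomes (1 + r) in the shared-notes effort and returns 7.6 × (1 + r) / 9 to the contributor.
Setting this equal to 1: 1 + r = 9/7.6 = 1.1842.
So the minimum matching rate is r = 1.1842 − 1 = 0.184.

0.184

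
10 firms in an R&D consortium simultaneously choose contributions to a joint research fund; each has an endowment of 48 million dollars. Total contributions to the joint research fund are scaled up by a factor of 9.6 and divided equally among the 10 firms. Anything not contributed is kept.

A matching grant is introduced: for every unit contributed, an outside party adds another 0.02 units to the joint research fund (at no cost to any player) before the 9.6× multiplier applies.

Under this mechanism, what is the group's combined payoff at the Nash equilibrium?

480.00 million dollars

With the mechanism, a contributed unit returns 9.6 × 1.02 / 10 = 0.9792 per unit of net cost — still below 1 — so contributing 0 remains dominant for every player.
At the Nash equilibrium no one contributes; group total payoff = 10 × 48 = 480.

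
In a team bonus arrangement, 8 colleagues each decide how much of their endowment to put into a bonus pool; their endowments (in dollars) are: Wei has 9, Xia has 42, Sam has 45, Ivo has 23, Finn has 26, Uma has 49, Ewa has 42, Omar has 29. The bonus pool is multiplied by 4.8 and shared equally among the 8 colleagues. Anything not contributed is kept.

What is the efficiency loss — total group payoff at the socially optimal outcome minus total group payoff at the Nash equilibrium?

The private return per contributed unit is 4.8/8 = 0.6000 < 1 for every player regardless of endowment, so the Nash equilibrium is zero contribution and the group total is Σ E_j = 9 + 42 + 45 + 23 + 26 + 49 + 42 + 29 = 265.
Each contributed unit returns 4.800 to the group, so the social optimum is full contribution by everyone: group total = 4.800 × 265 = 1272.00.
Efficiency loss = (4.800 − 1) × 265 = 1007.00.

1007.00 dollars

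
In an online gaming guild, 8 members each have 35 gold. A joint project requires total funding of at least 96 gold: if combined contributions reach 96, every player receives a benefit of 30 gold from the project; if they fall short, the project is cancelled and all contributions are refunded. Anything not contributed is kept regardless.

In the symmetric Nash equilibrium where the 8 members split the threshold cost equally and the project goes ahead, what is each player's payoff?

Equal share of the threshold: 96/8 = 12.
At this profile no one gains by cutting their contribution: any cut drops the total below 96, the project is cancelled, contributions are refunded, and the deviator ends with 35, which is less than 35 − 12 + 30 = 53. Contributing more than 12 just wastes the excess. So contributing exactly 12 is a best response.
Each player's payoff: 35 − 12 + 30 = 53.

53 gold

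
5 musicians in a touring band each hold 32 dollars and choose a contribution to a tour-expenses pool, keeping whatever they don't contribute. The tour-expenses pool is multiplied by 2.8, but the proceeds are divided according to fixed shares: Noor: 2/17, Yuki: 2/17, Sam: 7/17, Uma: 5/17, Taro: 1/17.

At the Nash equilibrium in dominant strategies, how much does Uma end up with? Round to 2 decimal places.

Player j's private return per contributed unit is 2.8 × (j's share). Contributing is weakly dominant for j when that share is at least 1/2.8 = 0.3571, and contributing 0 is dominant otherwise.
The only share above 0.3571 is Sam's 7/17, contributing 32; the remaining 4 contribute 0. Total contributed: 32.
Uma keeps 32 and receives 2.8 × 32 × 5/17 = 26.35 from the tour-expenses pool, for a payoff of 58.35.

58.35 dollars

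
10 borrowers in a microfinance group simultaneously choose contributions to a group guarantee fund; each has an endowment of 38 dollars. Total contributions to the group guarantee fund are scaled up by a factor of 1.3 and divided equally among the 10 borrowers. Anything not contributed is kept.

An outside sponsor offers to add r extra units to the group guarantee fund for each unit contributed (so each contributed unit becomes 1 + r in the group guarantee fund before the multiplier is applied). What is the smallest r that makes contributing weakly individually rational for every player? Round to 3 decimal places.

With matching at rate r, one contributed unit becomes (1 + r) in the group guarantee fund and returns 1.3 × (1 + r) / 10 to the contributor.
Setting this equal to 1: 1 + r = 10/1.3 = 7.6923.
So the minimum matching rate is r = 7.6923 − 1 = 6.692.

6.692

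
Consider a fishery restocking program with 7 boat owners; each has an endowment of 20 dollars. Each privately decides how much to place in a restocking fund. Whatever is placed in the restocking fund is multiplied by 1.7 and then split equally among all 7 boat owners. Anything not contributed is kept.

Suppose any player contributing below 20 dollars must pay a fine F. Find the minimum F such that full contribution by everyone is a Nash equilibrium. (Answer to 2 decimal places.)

Given the others contribute fully, the best deviation is to contribute 0 (any partial contribution still incurs the fine and gives up units whose private return 0.2429 is below 1).
Deviating from 20 to 0 saves 20 dollars but forfeits the deviator's share of the drop in the restocking fund: 1.7/7 × 20 = 4.86.
So the deviation gain is 20 − 4.86 = 15.14, and the fine must be at least 15.14 dollars to wipe it out.

15.14 dollars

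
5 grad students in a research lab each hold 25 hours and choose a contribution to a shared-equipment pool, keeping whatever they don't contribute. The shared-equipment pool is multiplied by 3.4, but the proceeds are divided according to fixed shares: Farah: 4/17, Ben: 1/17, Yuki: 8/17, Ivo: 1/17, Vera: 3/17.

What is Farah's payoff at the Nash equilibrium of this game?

45.00 hours

Player j's private return per contributed unit is 3.4 × (j's share). Contributing is weakly dominant for j when that share is at least 1/3.4 = 0.2941, and contributing 0 is dominant otherwise.
Only Yuki (8/17) clears that bar, contributing 25; the remaining 4 contribute 0. Total contributed: 25.
Farah keeps 25 and receives 3.4 × 25 × 4/17 = 20.00 from the shared-equipment pool, for a payoff of 45.00.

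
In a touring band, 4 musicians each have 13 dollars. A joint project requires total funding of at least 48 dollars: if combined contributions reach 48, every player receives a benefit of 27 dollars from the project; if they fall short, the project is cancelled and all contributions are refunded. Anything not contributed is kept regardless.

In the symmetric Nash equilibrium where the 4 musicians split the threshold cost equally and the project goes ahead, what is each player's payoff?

28 dollars

Equal share of the threshold: 48/4 = 12.
At this profile no one gains by cutting their contribution: any cut drops the total below 48, the project is cancelled, contributions are refunded, and the deviator ends with 13, which is less than 13 − 12 + 27 = 28. Contributing more than 12 just wastes the excess. So contributing exactly 12 is a best response.
Each player's payoff: 13 − 12 + 27 = 28.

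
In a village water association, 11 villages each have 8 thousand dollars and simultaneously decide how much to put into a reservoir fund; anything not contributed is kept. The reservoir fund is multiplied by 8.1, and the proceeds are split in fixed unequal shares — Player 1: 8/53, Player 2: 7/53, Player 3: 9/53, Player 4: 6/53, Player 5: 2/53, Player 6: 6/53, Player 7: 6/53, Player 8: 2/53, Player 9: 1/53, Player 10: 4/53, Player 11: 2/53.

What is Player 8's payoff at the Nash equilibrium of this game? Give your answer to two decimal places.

Each unit j contributes comes back to j as 8.1 × (j's share), so j prefers to contribute only if that share exceeds 1/8.1 = 0.1235; otherwise keeping the unit dominates.
The shares above 0.1235 belong to Player 1, Player 2 and Player 3, contributing 8 each; the remaining 8 contribute 0. Total contributed: 24.
Player 8 keeps 8 and receives 8.1 × 24 × 2/53 = 7.34 from the reservoir fund, for a payoff of 15.34.

15.34 thousand dollars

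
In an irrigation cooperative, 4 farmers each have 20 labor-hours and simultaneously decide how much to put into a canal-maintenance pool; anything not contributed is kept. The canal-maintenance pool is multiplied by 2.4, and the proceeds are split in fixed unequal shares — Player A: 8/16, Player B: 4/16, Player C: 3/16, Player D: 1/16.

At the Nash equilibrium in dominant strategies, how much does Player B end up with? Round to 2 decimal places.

32.00 labor-hours

Each unit j contributes comes back to j as 2.4 × (j's share), so j prefers to contribute only if that share exceeds 1/2.4 = 0.4167; otherwise keeping the unit dominates.
Player A alone (share 8/16) is above the threshold, contributing 20; the remaining 3 contribute 0. Total contributed: 20.
Player B keeps 20 and receives 2.4 × 20 × 4/16 = 12.00 from the canal-maintenance pool, for a payoff of 32.00.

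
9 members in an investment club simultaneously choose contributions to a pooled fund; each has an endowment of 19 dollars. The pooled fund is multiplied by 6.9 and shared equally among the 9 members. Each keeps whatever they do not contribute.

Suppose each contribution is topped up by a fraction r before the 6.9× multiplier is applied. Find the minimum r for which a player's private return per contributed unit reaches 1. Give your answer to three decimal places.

0.304

With matching at rate r, one contributed unit becomes (1 + r) in the pooled fund and returns 6.9 × (1 + r) / 9 to the contributor.
Setting this equal to 1: 1 + r = 9/6.9 = 1.3043.
So the minimum matching rate is r = 1.3043 − 1 = 0.304.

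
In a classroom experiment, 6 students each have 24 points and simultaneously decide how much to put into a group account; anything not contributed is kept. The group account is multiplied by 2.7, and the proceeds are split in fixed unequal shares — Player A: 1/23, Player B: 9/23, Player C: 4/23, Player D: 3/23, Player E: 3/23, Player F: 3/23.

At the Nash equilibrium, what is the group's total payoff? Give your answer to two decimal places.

184.80 points

Each unit j contributes comes back to j as 2.7 × (j's share), so j prefers to contribute only if that share exceeds 1/2.7 = 0.3704; otherwise keeping the unit dominates.
The only share above 0.3704 is Player B's 9/23, contributing 24; the remaining 5 contribute 0. Total contributed: 24.
The group account pays out 2.7 × 24 = 64.80 in total (split across the unequal shares, but the aggregate is all that matters for the group sum).
The 5 free-riders keep 24 each, adding 120. Group total = 120 + 64.80 = 184.80.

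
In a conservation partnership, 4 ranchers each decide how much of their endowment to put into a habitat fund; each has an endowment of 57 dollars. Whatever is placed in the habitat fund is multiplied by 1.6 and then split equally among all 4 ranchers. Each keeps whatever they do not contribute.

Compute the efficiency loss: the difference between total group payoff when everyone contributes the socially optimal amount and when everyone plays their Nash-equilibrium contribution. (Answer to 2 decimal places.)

136.80 dollars

Each contributed unit returns 1.6/4 = 0.4000 to its contributor — below 1 — so contributing 0 is dominant for every player. At the Nash equilibrium everyone keeps their 57, and the group total is 4 × 57 = 228.
Each contributed unit returns 1.600 to the group as a whole (0.4000 to each of 4 players), which exceeds 1, so the social optimum is full contribution: group total = 1.600 × 228 = 364.80.
Efficiency loss = 364.80 − 228 = 136.80.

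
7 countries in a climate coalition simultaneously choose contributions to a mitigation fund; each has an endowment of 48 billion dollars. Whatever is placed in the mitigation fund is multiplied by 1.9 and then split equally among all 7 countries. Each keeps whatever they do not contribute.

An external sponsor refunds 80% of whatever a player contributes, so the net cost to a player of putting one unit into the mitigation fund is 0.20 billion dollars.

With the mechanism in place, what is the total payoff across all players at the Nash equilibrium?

907.20 billion dollars

The effective private return per unit is now (1.9/7) / 0.20 = 1.3571 > 1, so every player's dominant strategy flips to full contribution.
At the Nash equilibrium everyone contributes 48. Group total payoff = 7 × (48 × 0.80 + 1.9 × 48) = 907.20.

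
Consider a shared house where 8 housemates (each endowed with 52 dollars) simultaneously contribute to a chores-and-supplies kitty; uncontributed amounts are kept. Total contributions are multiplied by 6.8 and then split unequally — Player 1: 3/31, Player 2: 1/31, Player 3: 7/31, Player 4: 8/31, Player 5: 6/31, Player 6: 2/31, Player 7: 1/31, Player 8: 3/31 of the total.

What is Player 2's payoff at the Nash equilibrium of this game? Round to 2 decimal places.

86.22 dollars

A player with share s gets back 6.8·s per unit contributed, so full contribution is dominant for anyone with s > 1/6.8 = 0.1471 and zero contribution is dominant for anyone below.
Player 3, Player 4 and Player 5 clear that bar, contributing 52 each; the remaining 5 contribute 0. Total contributed: 156.
Player 2 keeps 52 and receives 6.8 × 156 × 1/31 = 34.22 from the chores-and-supplies kitty, for a payoff of 86.22.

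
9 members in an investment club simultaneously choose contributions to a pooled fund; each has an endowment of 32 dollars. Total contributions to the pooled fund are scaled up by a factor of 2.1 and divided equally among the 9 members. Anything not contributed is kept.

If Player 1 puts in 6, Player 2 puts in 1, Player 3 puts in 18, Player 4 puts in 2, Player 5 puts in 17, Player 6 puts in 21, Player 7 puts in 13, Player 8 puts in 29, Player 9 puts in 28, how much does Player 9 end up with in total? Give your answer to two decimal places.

35.50 dollars

Total contributed: 6 + 1 + 18 + 2 + 17 + 21 + 13 + 29 + 28 = 135.
Each receives 2.1 × 135 / 9 = 31.50 from the pooled fund.
Player 9 keeps 32 − 28 = 4, so Player 9's payoff is 4 + 31.50 = 35.50.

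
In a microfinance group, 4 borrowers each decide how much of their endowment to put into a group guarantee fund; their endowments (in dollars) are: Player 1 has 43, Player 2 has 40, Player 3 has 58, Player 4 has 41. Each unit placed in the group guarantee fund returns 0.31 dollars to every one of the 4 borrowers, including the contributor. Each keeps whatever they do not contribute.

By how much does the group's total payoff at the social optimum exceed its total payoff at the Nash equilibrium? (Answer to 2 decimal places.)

43.68 dollars

The private return per contributed unit is 0.31 < 1 for everyone, so the Nash equilibrium is zero contribution and the group total is Σ E_j = 43 + 40 + 58 + 41 = 182.
Each contributed unit returns 1.240 to the group, so the social optimum is full contribution by everyone: group total = 1.240 × 182 = 225.68.
Efficiency loss = (1.240 − 1) × 182 = 43.68.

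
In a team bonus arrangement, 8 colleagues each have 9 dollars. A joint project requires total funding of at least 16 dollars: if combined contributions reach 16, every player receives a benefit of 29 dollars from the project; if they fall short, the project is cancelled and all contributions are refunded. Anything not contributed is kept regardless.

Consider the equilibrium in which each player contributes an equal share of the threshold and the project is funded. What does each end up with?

36 dollars

Equal share of the threshold: 16/8 = 2.
At this profile no one gains by cutting their contribution: any cut drops the total below 16, the project is cancelled, contributions are refunded, and the deviator ends with 9, which is less than 9 − 2 + 29 = 36. Contributing more than 2 just wastes the excess. So contributing exactly 2 is a best response.
Each player's payoff: 9 − 2 + 29 = 36.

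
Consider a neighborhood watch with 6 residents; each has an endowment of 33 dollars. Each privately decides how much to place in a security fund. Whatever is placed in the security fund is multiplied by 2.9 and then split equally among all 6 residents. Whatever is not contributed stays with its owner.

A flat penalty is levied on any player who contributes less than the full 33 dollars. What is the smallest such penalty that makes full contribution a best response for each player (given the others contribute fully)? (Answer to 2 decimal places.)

17.05 dollars

Given the others contribute fully, the best deviation is to contribute 0 (any partial contribution still incurs the fine and gives up units whose private return 0.4833 is below 1).
Deviating from 33 to 0 saves 33 dollars but forfeits the deviator's share of the drop in the security fund: 2.9/6 × 33 = 15.95.
So the deviation gain is 33 − 15.95 = 17.05, and the fine must be at least 17.05 dollars to wipe it out.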